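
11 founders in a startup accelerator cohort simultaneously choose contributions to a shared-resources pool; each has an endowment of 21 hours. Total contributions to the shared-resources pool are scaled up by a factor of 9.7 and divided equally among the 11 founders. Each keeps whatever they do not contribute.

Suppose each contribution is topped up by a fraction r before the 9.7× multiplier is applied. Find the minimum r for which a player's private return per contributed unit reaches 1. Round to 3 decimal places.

0.134

With matching at rate r, one contributed unit becomes (1 + r) in the shared-resources pool and returns 9.7 × (1 + r) / 11 to the contributor.
Setting this equal to 1: 1 + r = 11/9.7 = 1.1340.
So the minimum matching rate is r = 1.1340 − 1 = 0.134.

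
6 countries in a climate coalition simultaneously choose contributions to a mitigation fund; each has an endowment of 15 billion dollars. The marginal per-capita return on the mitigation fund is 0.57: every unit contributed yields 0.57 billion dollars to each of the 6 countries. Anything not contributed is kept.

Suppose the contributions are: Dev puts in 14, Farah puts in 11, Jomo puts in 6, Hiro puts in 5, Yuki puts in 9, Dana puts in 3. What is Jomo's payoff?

Total contributed: 14 + 11 + 6 + 5 + 9 + 3 = 48.
Each receives 0.57 × 48 = 27.36 from the mitigation fund.
Jomo keeps 15 − 6 = 9, so Jomo's payoff is 9 + 27.36 = 36.36.

36.36 billion dollars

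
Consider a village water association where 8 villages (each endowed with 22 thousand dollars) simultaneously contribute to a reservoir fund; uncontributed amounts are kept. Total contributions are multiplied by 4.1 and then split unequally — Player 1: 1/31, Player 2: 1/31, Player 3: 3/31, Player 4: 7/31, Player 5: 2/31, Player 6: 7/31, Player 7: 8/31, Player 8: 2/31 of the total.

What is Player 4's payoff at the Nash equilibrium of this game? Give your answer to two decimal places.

42.37 thousand dollars

For player j, contributing a unit is worthwhile iff 4.1 × (j's share) ≥ 1, i.e. iff j's share is at least 0.2439.
Only Player 7 (8/31) clears that bar, contributing 22; the remaining 7 contribute 0. Total contributed: 22.
Player 4 keeps 22 and receives 4.1 × 22 × 7/31 = 20.37 from the reservoir fund, for a payoff of 42.37.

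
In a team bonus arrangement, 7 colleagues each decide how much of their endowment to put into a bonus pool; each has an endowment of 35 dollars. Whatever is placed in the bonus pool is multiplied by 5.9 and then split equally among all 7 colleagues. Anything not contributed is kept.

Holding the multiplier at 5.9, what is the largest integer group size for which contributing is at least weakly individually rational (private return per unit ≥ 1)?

5

Private return per unit is 5.9/(group size), which is ≥ 1 whenever the group size is ≤ 5.9.
The largest such integer is 5.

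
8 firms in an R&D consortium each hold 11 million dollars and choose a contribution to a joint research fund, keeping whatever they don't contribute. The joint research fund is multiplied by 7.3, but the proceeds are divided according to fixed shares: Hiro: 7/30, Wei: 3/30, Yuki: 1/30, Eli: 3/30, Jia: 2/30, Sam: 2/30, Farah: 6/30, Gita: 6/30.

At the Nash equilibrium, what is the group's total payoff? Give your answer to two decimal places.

295.90 million dollars

Player j's private return per contributed unit is 7.3 × (j's share). Contributing is weakly dominant for j when that share is at least 1/7.3 = 0.1370, and contributing 0 is dominant otherwise.
The shares above 0.1370 belong to Hiro, Farah and Gita, contributing 11 each; the remaining 5 contribute 0. Total contributed: 33.
The joint research fund pays out 7.3 × 33 = 240.90 in total (split across the unequal shares, but the aggregate is all that matters for the group sum).
The 5 free-riders keep 11 each, adding 55. Group total = 55 + 240.90 = 295.90.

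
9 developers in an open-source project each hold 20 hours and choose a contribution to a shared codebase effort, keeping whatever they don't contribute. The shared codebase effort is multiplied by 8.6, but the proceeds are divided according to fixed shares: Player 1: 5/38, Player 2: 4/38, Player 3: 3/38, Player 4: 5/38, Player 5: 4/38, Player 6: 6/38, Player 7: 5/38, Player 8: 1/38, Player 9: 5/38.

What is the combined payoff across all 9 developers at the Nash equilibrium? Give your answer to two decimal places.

Each unit j contributes comes back to j as 8.6 × (j's share), so j prefers to contribute only if that share exceeds 1/8.6 = 0.1163; otherwise keeping the unit dominates.
Player 1, Player 4, Player 6, Player 7 and Player 9 are above the threshold, contributing 20 each; the remaining 4 contribute 0. Total contributed: 100.
The shared codebase effort pays out 8.6 × 100 = 860.00 in total (split across the unequal shares, but the aggregate is all that matters for the group sum).
The 4 free-riders keep 20 each, adding 80. Group total = 80 + 860.00 = 940.00.

940.00 hours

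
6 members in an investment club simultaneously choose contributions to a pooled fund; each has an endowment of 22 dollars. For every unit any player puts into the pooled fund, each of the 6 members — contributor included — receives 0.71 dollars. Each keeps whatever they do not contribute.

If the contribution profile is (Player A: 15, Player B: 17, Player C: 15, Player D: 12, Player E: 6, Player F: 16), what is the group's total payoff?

Total contributed: 15 + 17 + 15 + 12 + 6 + 16 = 81; total kept: 6 × 22 − 81 = 51.
The pooled fund pays out 0.71 × 6 × 81 = 345.06 in aggregate.
Group total = 51 + 345.06 = 396.06.

396.06 dollars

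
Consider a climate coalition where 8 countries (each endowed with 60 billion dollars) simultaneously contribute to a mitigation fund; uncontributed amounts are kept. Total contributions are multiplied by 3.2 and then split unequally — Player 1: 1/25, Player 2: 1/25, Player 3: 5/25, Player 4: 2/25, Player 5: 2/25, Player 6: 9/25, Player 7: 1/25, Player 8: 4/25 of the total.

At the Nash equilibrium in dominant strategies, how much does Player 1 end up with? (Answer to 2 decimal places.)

67.68 billion dollars

Each unit j contributes comes back to j as 3.2 × (j's share), so j prefers to contribute only if that share exceeds 1/3.2 = 0.3125; otherwise keeping the unit dominates.
Only Player 6 (9/25) clears that bar, contributing 60; the remaining 7 contribute 0. Total contributed: 60.
Player 1 keeps 60 and receives 3.2 × 60 × 1/25 = 7.68 from the mitigation fund, for a payoff of 67.68.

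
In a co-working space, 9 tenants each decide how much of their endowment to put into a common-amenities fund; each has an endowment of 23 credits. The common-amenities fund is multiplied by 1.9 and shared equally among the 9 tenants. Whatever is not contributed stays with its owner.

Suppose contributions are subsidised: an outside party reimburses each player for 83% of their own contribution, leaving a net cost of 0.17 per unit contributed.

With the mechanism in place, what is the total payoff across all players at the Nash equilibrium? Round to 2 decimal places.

565.11 credits

The effective private return per unit is now (1.9/9) / 0.17 = 1.2418 > 1, so every player's dominant strategy flips to full contribution.
At the Nash equilibrium everyone contributes 23. Group total payoff = 9 × (23 × 0.83 + 1.9 × 23) = 565.11.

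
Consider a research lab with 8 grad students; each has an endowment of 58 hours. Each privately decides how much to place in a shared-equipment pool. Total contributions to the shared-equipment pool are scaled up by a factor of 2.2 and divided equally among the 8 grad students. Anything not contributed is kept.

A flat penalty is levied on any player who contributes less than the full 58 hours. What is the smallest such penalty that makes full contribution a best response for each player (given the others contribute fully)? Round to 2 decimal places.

Given the others contribute fully, the best deviation is to contribute 0 (any partial contribution still incurs the fine and gives up units whose private return 0.2750 is below 1).
Deviating from 58 to 0 saves 58 hours but forfeits the deviator's share of the drop in the shared-equipment pool: 2.2/8 × 58 = 15.95.
So the deviation gain is 58 − 15.95 = 42.05, and the fine must be at least 42.05 hours to wipe it out.

42.05 hours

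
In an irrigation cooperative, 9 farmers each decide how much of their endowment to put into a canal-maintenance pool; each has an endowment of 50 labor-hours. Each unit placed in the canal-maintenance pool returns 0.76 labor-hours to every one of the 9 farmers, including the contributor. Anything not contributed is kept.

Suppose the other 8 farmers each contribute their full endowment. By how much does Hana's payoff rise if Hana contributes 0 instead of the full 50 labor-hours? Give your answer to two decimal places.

12.00 labor-hours

Switching from a contribution of 50 to 0 lets Hana keep an extra 50 labor-hours, but lowers the canal-maintenance pool by 50, which costs Hana their own share of that drop: 0.76 × 50 = 38.00.
Net gain = 50 − 38.00 = 12.00. The private return per contributed unit (0.76) is below 1, so free-riding is indeed the best response regardless of what the others do.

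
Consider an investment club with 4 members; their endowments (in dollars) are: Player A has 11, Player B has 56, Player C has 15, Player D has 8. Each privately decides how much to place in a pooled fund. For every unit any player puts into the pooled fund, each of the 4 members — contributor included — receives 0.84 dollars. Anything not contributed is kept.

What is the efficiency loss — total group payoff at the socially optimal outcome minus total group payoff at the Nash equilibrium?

212.40 dollars

The private return per contributed unit is 0.84 < 1 for everyone, so the Nash equilibrium is zero contribution and the group total is Σ E_j = 11 + 56 + 15 + 8 = 90.
Each contributed unit returns 3.360 to the group, so the social optimum is full contribution by everyone: group total = 3.360 × 90 = 302.40.
Efficiency loss = (3.360 − 1) × 90 = 212.40.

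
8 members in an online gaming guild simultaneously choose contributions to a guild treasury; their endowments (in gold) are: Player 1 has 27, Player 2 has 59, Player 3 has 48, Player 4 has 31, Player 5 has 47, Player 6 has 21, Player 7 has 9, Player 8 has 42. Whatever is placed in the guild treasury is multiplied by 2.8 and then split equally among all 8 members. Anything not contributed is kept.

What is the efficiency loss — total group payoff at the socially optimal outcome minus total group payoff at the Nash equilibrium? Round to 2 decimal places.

The private return per contributed unit is 2.8/8 = 0.3500 < 1 for every player regardless of endowment, so the Nash equilibrium is zero contribution and the group total is Σ E_j = 27 + 59 + 48 + 31 + 47 + 21 + 9 + 42 = 284.
Each contributed unit returns 2.800 to the group, so the social optimum is full contribution by everyone: group total = 2.800 × 284 = 795.20.
Efficiency loss = (2.800 − 1) × 284 = 511.20.

511.20 gold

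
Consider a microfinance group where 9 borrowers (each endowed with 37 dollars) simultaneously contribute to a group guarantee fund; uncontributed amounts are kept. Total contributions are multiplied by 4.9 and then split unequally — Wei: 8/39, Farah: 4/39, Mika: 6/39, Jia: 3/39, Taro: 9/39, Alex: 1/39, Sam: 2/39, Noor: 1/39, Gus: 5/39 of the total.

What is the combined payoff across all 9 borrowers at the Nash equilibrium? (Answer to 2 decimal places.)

For player j, contributing a unit is worthwhile iff 4.9 × (j's share) ≥ 1, i.e. iff j's share is at least 0.2041.
The shares above 0.2041 belong to Wei and Taro, contributing 37 each; the remaining 7 contribute 0. Total contributed: 74.
The group guarantee fund pays out 4.9 × 74 = 362.60 in total (split across the unequal shares, but the aggregate is all that matters for the group sum).
The 7 free-riders keep 37 each, adding 259. Group total = 259 + 362.60 = 621.60.

621.60 dollars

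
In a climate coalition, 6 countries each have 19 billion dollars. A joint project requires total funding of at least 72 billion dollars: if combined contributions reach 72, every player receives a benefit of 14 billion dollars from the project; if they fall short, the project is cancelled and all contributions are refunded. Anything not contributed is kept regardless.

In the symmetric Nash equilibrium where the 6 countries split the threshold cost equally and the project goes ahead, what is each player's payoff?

21 billion dollars

Equal share of the threshold: 72/6 = 12.
At this profile no one gains by cutting their contribution: any cut drops the total below 72, the project is cancelled, contributions are refunded, and the deviator ends with 19, which is less than 19 − 12 + 14 = 21. Contributing more than 12 just wastes the excess. So contributing exactly 12 is a best response.
Each player's payoff: 19 − 12 + 14 = 21.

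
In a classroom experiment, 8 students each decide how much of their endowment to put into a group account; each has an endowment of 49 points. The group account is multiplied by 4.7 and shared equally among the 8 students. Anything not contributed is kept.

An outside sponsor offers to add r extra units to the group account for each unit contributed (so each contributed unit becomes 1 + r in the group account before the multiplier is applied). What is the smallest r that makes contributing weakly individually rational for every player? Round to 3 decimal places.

With matching at rate r, one contributed unit becomes (1 + r) in the group account and returns 4.7 × (1 + r) / 8 to the contributor.
Setting this equal to 1: 1 + r = 8/4.7 = 1.7021.
So the minimum matching rate is r = 1.7021 − 1 = 0.702.

0.702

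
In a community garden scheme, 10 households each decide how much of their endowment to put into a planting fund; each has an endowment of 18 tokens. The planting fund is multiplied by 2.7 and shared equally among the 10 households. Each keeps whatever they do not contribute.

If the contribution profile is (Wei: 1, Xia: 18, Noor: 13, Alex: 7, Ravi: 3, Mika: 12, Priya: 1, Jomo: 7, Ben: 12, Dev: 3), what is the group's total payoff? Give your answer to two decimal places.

310.90 tokens

Total contributed: 1 + 18 + 13 + 7 + 3 + 12 + 1 + 7 + 12 + 3 = 77; total kept: 10 × 18 − 77 = 103.
The planting fund pays out 2.7 × 77 = 207.90 in aggregate.
Group total = 103 + 207.90 = 310.90.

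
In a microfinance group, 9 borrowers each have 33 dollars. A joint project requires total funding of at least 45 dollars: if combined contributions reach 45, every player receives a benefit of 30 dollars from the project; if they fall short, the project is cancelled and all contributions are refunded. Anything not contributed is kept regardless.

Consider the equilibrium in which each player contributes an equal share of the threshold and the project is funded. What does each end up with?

58 dollars

Equal share of the threshold: 45/9 = 5.
At this profile no one gains by cutting their contribution: any cut drops the total below 45, the project is cancelled, contributions are refunded, and the deviator ends with 33, which is less than 33 − 5 + 30 = 58. Contributing more than 5 just wastes the excess. So contributing exactly 5 is a best response.
Each player's payoff: 33 − 5 + 30 = 58.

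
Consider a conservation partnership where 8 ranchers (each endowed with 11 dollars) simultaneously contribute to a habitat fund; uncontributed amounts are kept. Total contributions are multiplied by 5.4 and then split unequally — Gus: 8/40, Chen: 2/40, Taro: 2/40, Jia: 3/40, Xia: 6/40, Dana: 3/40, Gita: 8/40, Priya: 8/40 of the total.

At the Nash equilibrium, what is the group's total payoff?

233.20 dollars

For player j, contributing a unit is worthwhile iff 5.4 × (j's share) ≥ 1, i.e. iff j's share is at least 0.1852.
Gus, Gita and Priya clear that bar, contributing 11 each; the remaining 5 contribute 0. Total contributed: 33.
The habitat fund pays out 5.4 × 33 = 178.20 in total (split across the unequal shares, but the aggregate is all that matters for the group sum).
The 5 free-riders keep 11 each, adding 55. Group total = 55 + 178.20 = 233.20.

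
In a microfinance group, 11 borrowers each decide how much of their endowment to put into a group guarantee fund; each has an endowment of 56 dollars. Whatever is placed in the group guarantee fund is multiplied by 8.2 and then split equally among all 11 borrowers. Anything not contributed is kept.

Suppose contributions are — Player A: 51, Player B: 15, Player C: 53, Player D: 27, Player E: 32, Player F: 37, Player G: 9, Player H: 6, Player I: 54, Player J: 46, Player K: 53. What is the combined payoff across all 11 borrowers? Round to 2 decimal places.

Total contributed: 51 + 15 + 53 + 27 + 32 + 37 + 9 + 6 + 54 + 46 + 53 = 383; total kept: 11 × 56 − 383 = 233.
The group guarantee fund pays out 8.2 × 383 = 3140.60 in aggregate.
Group total = 233 + 3140.60 = 3373.60.

3373.60 dollars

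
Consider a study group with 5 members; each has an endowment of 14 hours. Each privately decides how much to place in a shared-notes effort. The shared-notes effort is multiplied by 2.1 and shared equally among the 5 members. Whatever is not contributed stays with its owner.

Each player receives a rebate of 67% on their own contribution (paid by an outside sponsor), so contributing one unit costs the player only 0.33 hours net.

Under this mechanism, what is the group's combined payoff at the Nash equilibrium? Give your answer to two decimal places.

193.90 hours

The effective private return per unit is now (2.1/5) / 0.33 = 1.2727 > 1, so every player's dominant strategy flips to full contribution.
At the Nash equilibrium everyone contributes 14. Group total payoff = 5 × (14 × 0.67 + 2.1 × 14) = 193.90.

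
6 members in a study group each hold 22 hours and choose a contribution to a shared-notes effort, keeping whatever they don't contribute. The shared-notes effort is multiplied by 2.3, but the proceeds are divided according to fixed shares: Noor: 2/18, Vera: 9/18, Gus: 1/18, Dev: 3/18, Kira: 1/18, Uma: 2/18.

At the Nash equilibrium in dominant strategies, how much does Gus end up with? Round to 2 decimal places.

24.81 hours

Player j's private return per contributed unit is 2.3 × (j's share). Contributing is weakly dominant for j when that share is at least 1/2.3 = 0.4348, and contributing 0 is dominant otherwise.
Only Vera (9/18) clears that bar, contributing 22; the remaining 5 contribute 0. Total contributed: 22.
Gus keeps 22 and receives 2.3 × 22 × 1/18 = 2.81 from the shared-notes effort, for a payoff of 24.81.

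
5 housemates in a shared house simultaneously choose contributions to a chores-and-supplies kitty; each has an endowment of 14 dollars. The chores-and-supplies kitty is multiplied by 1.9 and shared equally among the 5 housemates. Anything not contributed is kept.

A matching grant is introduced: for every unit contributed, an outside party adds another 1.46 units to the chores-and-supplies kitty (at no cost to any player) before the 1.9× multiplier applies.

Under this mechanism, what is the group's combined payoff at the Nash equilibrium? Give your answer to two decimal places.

The effective private return is 1.9 × 2.46 / 5 = 0.9348, which is still under 1, so the mechanism doesn't change anyone's dominant strategy: zero contribution.
Everyone keeps their endowment and the group total is 5 × 14 = 70.

70.00 dollars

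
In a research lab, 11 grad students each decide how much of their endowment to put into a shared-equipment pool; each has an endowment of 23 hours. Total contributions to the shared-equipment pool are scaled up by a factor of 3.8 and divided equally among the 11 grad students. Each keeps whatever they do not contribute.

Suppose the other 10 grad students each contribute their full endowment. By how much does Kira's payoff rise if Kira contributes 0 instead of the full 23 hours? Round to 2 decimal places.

Switching from a contribution of 23 to 0 lets Kira keep an extra 23 hours, but lowers the shared-equipment pool by 23, which costs Kira their own share of that drop: 3.8/11 × 23 = 7.95.
Net gain = 23 − 7.95 = 15.05. The private return per contributed unit (0.3455) is below 1, so free-riding is indeed the best response regardless of what the others do.

15.05 hours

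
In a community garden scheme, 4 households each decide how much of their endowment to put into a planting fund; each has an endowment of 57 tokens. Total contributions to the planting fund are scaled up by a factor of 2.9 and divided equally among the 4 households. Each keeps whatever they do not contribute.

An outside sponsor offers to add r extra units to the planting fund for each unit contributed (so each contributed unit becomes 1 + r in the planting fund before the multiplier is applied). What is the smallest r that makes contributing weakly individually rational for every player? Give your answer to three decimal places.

With matching at rate r, one contributed unit becomes (1 + r) in the planting fund and returns 2.9 × (1 + r) / 4 to the contributor.
Setting this equal to 1: 1 + r = 4/2.9 = 1.3793.
So the minimum matching rate is r = 1.3793 − 1 = 0.379.

0.379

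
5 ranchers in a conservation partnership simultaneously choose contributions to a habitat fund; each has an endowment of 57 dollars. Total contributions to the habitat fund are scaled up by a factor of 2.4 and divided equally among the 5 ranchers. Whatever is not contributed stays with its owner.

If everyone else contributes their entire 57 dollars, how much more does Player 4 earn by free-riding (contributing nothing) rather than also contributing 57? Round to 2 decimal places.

29.64 dollars

Switching from a contribution of 57 to 0 lets Player 4 keep an extra 57 dollars, but lowers the habitat fund by 57, which costs Player 4 their own share of that drop: 2.4/5 × 57 = 27.36.
Net gain = 57 − 27.36 = 29.64. The private return per contributed unit (0.4800) is below 1, so free-riding is indeed the best response regardless of what the others do.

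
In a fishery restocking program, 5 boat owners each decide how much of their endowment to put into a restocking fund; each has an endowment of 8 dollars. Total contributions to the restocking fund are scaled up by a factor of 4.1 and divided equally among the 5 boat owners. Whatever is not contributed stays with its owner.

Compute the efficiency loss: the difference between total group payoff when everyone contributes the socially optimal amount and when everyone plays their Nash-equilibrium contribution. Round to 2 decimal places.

124.00 dollars

Each contributed unit returns 4.1/5 = 0.8200 to its contributor — below 1 — so contributing 0 is dominant for every player. At the Nash equilibrium everyone keeps their 8, and the group total is 5 × 8 = 40.
Each contributed unit returns 4.100 to the group as a whole (0.8200 to each of 5 players), which exceeds 1, so the social optimum is full contribution: group total = 4.100 × 40 = 164.00.
Efficiency loss = 164.00 − 40 = 124.00.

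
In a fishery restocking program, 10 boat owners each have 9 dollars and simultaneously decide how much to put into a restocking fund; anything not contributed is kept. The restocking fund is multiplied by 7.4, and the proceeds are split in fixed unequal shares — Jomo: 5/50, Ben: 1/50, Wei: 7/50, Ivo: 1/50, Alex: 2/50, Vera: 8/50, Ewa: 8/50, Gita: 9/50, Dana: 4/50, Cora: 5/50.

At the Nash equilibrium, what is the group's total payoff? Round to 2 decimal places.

320.40 dollars

A player with share s gets back 7.4·s per unit contributed, so full contribution is dominant for anyone with s > 1/7.4 = 0.1351 and zero contribution is dominant for anyone below.
Wei, Vera, Ewa and Gita clear that bar, contributing 9 each; the remaining 6 contribute 0. Total contributed: 36.
The restocking fund pays out 7.4 × 36 = 266.40 in total (split across the unequal shares, but the aggregate is all that matters for the group sum).
The 6 free-riders keep 9 each, adding 54. Group total = 54 + 266.40 = 320.40.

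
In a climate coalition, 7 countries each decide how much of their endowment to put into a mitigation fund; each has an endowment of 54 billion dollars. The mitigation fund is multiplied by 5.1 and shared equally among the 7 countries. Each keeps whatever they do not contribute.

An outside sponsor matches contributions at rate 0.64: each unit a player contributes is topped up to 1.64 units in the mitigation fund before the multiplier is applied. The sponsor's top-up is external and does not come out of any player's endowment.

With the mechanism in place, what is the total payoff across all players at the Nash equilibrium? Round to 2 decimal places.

The effective private return per unit is now 5.1 × 1.64 / 7 = 1.1949 > 1, so every player's dominant strategy flips to full contribution.
At the Nash equilibrium everyone contributes 54. Group total payoff = 5.1 × 1.64 × 378 = 3161.59.

3161.59 billion dollars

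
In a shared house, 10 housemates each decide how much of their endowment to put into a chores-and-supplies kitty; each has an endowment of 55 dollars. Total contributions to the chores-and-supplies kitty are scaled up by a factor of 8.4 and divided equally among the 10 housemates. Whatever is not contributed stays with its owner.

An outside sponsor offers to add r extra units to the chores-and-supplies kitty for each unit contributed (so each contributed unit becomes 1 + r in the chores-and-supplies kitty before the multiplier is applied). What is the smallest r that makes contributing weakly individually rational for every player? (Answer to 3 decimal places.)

With matching at rate r, one contributed unit becomes (1 + r) in the chores-and-supplies kitty and returns 8.4 × (1 + r) / 10 to the contributor.
Setting this equal to 1: 1 + r = 10/8.4 = 1.1905.
So the minimum matching rate is r = 1.1905 − 1 = 0.190.

0.190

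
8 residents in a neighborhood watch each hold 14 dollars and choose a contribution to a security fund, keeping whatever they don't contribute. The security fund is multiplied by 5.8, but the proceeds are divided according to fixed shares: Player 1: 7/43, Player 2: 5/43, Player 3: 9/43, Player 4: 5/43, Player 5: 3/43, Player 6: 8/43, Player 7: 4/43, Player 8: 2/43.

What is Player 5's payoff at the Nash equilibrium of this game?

25.33 dollars

Player j's private return per contributed unit is 5.8 × (j's share). Contributing is weakly dominant for j when that share is at least 1/5.8 = 0.1724, and contributing 0 is dominant otherwise.
Player 3 and Player 6 are above the threshold, contributing 14 each; the remaining 6 contribute 0. Total contributed: 28.
Player 5 keeps 14 and receives 5.8 × 28 × 3/43 = 11.33 from the security fund, for a payoff of 25.33.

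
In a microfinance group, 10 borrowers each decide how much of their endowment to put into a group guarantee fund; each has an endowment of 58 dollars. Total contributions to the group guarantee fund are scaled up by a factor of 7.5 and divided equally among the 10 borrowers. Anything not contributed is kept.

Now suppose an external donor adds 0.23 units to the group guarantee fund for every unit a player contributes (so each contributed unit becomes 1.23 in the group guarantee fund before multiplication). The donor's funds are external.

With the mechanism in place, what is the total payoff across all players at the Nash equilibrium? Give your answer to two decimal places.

With the mechanism, a contributed unit returns 7.5 × 1.23 / 10 = 0.9225 per unit of net cost — still below 1 — so contributing 0 remains dominant for every player.
At the Nash equilibrium no one contributes; group total payoff = 10 × 58 = 580.

580.00 dollars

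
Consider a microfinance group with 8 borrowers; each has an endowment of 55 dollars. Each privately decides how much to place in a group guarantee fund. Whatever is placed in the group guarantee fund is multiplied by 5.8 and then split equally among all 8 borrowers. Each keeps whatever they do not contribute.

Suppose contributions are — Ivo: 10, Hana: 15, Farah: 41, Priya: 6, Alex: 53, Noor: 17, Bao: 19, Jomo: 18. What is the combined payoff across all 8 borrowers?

Total contributed: 10 + 15 + 41 + 6 + 53 + 17 + 19 + 18 = 179; total kept: 8 × 55 − 179 = 261.
The group guarantee fund pays out 5.8 × 179 = 1038.20 in aggregate.
Group total = 261 + 1038.20 = 1299.20.

1299.20 dollars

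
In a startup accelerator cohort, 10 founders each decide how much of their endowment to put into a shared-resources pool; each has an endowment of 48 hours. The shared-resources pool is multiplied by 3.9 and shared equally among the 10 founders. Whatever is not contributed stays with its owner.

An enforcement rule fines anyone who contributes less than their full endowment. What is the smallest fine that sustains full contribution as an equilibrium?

29.28 hours

Given the others contribute fully, the best deviation is to contribute 0 (any partial contribution still incurs the fine and gives up units whose private return 0.3900 is below 1).
Deviating from 48 to 0 saves 48 hours but forfeits the deviator's share of the drop in the shared-resources pool: 3.9/10 × 48 = 18.72.
So the deviation gain is 48 − 18.72 = 29.28, and the fine must be at least 29.28 hours to wipe it out.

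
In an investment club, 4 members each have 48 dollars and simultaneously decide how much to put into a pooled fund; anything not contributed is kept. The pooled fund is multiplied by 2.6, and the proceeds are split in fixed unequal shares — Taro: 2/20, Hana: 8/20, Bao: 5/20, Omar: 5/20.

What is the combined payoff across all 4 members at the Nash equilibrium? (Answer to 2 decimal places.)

Player j's private return per contributed unit is 2.6 × (j's share). Contributing is weakly dominant for j when that share is at least 1/2.6 = 0.3846, and contributing 0 is dominant otherwise.
Only Hana (8/20) clears that bar, contributing 48; the remaining 3 contribute 0. Total contributed: 48.
The pooled fund pays out 2.6 × 48 = 124.80 in total (split across the unequal shares, but the aggregate is all that matters for the group sum).
The 3 free-riders keep 48 each, adding 144. Group total = 144 + 124.80 = 268.80.

268.80 dollars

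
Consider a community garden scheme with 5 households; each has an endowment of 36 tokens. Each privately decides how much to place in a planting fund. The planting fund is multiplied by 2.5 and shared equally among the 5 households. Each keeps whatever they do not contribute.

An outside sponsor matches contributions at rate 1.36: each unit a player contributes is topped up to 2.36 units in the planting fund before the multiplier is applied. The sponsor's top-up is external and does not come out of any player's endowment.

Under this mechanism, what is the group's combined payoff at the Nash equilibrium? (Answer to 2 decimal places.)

1062.00 tokens

Under the mechanism each unit contributed yields 2.5 × 2.36 / 5 = 1.1800 back to its contributor per unit of net cost, which exceeds 1, making full contribution the dominant choice for everyone.
So the Nash equilibrium is full contribution by all 5; the group earns 2.5 × 2.36 × 180 = 1062.00.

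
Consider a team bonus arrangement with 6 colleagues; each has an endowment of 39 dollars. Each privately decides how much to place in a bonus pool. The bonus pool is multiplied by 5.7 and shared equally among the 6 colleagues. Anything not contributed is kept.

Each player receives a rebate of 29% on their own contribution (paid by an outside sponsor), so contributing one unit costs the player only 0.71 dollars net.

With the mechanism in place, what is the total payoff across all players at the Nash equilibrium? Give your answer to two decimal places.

The effective private return per unit is now (5.7/6) / 0.71 = 1.3380 > 1, so every player's dominant strategy flips to full contribution.
At the Nash equilibrium everyone contributes 39. Group total payoff = 6 × (39 × 0.29 + 5.7 × 39) = 1401.66.

1401.66 dollars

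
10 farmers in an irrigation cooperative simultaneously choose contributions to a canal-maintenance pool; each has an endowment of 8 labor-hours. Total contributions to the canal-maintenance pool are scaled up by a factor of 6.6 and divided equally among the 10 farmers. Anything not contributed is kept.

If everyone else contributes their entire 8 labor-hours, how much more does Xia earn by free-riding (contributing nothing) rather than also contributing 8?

2.72 labor-hours

Switching from a contribution of 8 to 0 lets Xia keep an extra 8 labor-hours, but lowers the canal-maintenance pool by 8, which costs Xia their own share of that drop: 6.6/10 × 8 = 5.28.
Net gain = 8 − 5.28 = 2.72. The private return per contributed unit (0.6600) is below 1, so free-riding is indeed the best response regardless of what the others do.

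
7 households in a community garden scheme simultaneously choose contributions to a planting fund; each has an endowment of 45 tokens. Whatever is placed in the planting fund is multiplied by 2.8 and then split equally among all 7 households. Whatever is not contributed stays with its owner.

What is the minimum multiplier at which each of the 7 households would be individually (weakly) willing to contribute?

7

A contributed unit returns (multiplier)/7 to its contributor.
This reaches 1 exactly when the multiplier is 7.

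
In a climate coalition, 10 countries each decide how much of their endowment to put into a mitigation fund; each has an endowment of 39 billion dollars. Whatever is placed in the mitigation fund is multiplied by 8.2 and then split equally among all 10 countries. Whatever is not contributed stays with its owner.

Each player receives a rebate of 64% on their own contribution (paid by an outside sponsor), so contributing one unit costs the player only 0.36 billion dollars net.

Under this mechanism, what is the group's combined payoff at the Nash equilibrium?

3447.60 billion dollars

The effective private return per unit is now (8.2/10) / 0.36 = 2.2778 > 1, so every player's dominant strategy flips to full contribution.
At the Nash equilibrium everyone contributes 39. Group total payoff = 10 × (39 × 0.64 + 8.2 × 39) = 3447.60.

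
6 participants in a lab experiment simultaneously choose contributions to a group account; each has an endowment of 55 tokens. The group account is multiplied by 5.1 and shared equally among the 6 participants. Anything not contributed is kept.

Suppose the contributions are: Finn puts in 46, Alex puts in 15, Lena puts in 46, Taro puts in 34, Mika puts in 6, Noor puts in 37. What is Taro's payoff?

Total contributed: 46 + 15 + 46 + 34 + 6 + 37 = 184.
Each receives 5.1 × 184 / 6 = 156.40 from the group account.
Taro keeps 55 − 34 = 21, so Taro's payoff is 21 + 156.40 = 177.40.

177.40 tokens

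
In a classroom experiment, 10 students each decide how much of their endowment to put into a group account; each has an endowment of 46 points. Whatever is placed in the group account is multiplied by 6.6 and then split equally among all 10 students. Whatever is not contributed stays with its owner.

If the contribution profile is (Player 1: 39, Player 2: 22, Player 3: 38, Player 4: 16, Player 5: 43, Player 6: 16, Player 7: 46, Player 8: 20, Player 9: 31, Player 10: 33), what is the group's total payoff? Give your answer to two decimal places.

2162.40 points

Total contributed: 39 + 22 + 38 + 16 + 43 + 16 + 46 + 20 + 31 + 33 = 304; total kept: 10 × 46 − 304 = 156.
The group account pays out 6.6 × 304 = 2006.40 in aggregate.
Group total = 156 + 2006.40 = 2162.40.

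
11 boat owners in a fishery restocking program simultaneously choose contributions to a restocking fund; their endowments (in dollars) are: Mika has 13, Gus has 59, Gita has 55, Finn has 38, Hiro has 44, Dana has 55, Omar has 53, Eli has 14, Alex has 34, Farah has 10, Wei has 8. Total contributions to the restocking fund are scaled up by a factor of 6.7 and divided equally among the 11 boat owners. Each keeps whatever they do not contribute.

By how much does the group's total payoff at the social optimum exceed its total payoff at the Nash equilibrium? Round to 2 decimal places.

2183.10 dollars

The private return per contributed unit is 6.7/11 = 0.6091 < 1 for every player regardless of endowment, so the Nash equilibrium is zero contribution and the group total is Σ E_j = 13 + 59 + 55 + 38 + 44 + 55 + 53 + 14 + 34 + 10 + 8 = 383.
Each contributed unit returns 6.700 to the group, so the social optimum is full contribution by everyone: group total = 6.700 × 383 = 2566.10.
Efficiency loss = (6.700 − 1) × 383 = 2183.10.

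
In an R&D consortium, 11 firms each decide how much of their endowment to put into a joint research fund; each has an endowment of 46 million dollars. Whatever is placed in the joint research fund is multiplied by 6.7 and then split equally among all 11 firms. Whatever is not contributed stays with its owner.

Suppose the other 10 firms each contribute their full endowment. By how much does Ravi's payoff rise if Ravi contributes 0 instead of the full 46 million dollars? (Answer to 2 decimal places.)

Switching from a contribution of 46 to 0 lets Ravi keep an extra 46 million dollars, but lowers the joint research fund by 46, which costs Ravi their own share of that drop: 6.7/11 × 46 = 28.02.
Net gain = 46 − 28.02 = 17.98. The private return per contributed unit (0.6091) is below 1, so free-riding is indeed the best response regardless of what the others do.

17.98 million dollars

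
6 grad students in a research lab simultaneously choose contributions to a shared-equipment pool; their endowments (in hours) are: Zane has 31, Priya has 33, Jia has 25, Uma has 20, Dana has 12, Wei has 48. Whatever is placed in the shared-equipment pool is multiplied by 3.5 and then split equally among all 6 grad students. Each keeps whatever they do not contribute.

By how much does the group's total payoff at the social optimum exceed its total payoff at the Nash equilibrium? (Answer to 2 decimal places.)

422.50 hours

The private return per contributed unit is 3.5/6 = 0.5833 < 1 for every player regardless of endowment, so the Nash equilibrium is zero contribution and the group total is Σ E_j = 31 + 33 + 25 + 20 + 12 + 48 = 169.
Each contributed unit returns 3.500 to the group, so the social optimum is full contribution by everyone: group total = 3.500 × 169 = 591.50.
Efficiency loss = (3.500 − 1) × 169 = 422.50.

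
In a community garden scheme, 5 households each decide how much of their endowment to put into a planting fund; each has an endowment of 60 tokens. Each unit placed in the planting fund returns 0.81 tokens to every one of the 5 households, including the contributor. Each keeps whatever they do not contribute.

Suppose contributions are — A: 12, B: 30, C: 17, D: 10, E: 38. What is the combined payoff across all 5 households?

626.35 tokens

Total contributed: 12 + 30 + 17 + 10 + 38 = 107; total kept: 5 × 60 − 107 = 193.
The planting fund pays out 0.81 × 5 × 107 = 433.35 in aggregate.
Group total = 193 + 433.35 = 626.35.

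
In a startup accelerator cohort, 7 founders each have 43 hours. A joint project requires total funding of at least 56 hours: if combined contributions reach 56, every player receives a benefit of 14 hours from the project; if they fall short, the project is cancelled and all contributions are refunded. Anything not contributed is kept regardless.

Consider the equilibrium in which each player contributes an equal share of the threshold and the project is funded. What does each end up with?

49 hours

Equal share of the threshold: 56/7 = 8.
At this profile no one gains by cutting their contribution: any cut drops the total below 56, the project is cancelled, contributions are refunded, and the deviator ends with 43, which is less than 43 − 8 + 14 = 49. Contributing more than 8 just wastes the excess. So contributing exactly 8 is a best response.
Each player's payoff: 43 − 8 + 14 = 49.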